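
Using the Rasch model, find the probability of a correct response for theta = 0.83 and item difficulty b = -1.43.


theta - b = 0.83 - -1.43 = 2.26
exp(-(theta - b)) = exp(-2.26) = 0.1044
P = 1 / (1 + 0.1044)
P = 0.9055

0.9055


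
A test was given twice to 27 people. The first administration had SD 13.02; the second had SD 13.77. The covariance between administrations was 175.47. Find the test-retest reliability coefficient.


r = cov(X,Y) / (SD_X * SD_Y)
r = 175.47 / (13.02 * 13.77)
r = 175.47 / 179.2854
r = 0.9787

0.9787


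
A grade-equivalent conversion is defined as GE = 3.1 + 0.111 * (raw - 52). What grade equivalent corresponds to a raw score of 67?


raw - median = 67 - 52 = 15
slope * diff = 0.111 * 15 = 1.665
GE = 3.1 + 1.665
GE = 4.765

4.765


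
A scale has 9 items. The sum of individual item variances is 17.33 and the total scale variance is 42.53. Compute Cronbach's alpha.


alpha = (k/(k-1)) * (1 - sum(si^2)/s_total^2)
= (9/8) * (1 - 17.33/42.53)
alpha = 0.6666

0.6666


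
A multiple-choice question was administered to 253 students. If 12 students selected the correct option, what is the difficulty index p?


Item difficulty p = number correct / total examinees
p = 12 / 253
p = 0.0474

0.0474


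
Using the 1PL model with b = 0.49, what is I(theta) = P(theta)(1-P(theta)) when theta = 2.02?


P = 1/(1+exp(-(2.02-0.49))) = 0.822
I = P*(1-P) = 0.822 * 0.178
I = 0.1463

0.1463


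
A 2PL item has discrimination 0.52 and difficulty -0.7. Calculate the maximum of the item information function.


For 2PL, max info at theta = b = -0.7
I_max = a^2 / 4 = 0.52^2 / 4
= 0.2704 / 4
I_max = 0.0676

0.0676


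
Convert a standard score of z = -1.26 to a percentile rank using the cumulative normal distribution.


CDF(z) = 0.5 * (1 + erf(z/sqrt(2)))
erf(-0.891) = -0.7923
CDF = 0.1038
Percentile rank = 0.1038 * 100 = 10.38

10.38


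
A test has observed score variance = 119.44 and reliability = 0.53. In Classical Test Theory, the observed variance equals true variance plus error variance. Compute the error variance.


var_true = rxx * var_obs = 0.53 * 119.44 = 63.3032
var_error = var_obs - var_true
var_error = 119.44 - 63.3032
var_error = 56.1368

56.1368


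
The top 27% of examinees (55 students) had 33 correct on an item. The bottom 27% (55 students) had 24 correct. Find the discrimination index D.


p_upper = 33/55 = 0.6
p_lower = 24/55 = 0.4364
D = 0.6 - 0.4364 = 0.1636

0.1636


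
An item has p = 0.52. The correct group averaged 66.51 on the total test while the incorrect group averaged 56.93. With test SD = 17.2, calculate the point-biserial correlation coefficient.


q = 1 - p = 0.48
rpb = ((M1 - M0) / SD) * sqrt(p * q)
rpb = ((66.51 - 56.93) / 17.2) * sqrt(0.52 * 0.48)
rpb = 0.2783

0.2783


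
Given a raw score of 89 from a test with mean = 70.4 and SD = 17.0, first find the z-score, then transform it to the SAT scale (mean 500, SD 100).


z = (X - mean) / SD = (89 - 70.4) / 17.0
z = 18.6 / 17.0
z = 1.0941
SAT-scale = SAT = 500 + 100z
Carry z at full precision (z = 18.6 / 17.0) into the conversion:
SAT-scale = 500 + 100 * (18.6 / 17.0) = 500 + 1860 / 17.0
SAT-scale = 500 + 109.4118
SAT-scale = 609.4118

609.4118


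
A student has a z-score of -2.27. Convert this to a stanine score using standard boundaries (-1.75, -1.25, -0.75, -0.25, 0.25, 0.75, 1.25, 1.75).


Stanine boundaries: [-1.75, -1.25, -0.75, -0.25, 0.25, 0.75, 1.25, 1.75]
z = -2.27
Check each boundary:
  z < -1.75
  z < -1.25
  z < -0.75
  z < -0.25
  z < 0.25
  z < 0.75
  z < 1.25
  z < 1.75
Highest qualifying boundary gives stanine = 1

1


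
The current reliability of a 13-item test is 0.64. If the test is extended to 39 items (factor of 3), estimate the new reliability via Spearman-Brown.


r_new = (n * rxx) / (1 + (n-1) * rxx)
r_new = (3 * 0.64) / (1 + 2 * 0.64)
r_new = 1.92 / 2.28
r_new = 0.8421

0.8421


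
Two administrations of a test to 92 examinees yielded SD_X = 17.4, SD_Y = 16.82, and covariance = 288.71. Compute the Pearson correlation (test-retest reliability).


r = cov(X,Y) / (SD_X * SD_Y)
r = 288.71 / (17.4 * 16.82)
r = 288.71 / 292.668
r = 0.9865

0.9865


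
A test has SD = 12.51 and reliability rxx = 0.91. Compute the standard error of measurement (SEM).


SEM = SD * sqrt(1 - rxx)
SEM = 12.51 * sqrt(1 - 0.91)
SEM = 12.51 * sqrt(0.09) = 12.51 * 0.3
SEM = 3.753

3.753


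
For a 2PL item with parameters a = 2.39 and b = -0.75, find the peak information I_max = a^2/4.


For 2PL, max info at theta = b = -0.75
I_max = a^2 / 4 = 2.39^2 / 4
= 5.7121 / 4
I_max = 1.428

1.428


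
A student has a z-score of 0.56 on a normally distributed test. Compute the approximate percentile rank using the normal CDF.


CDF(z) = 0.5 * (1 + erf(z/sqrt(2)))
erf(0.396) = 0.4245
CDF = 0.7123
Percentile rank = 0.7123 * 100 = 71.23

71.23


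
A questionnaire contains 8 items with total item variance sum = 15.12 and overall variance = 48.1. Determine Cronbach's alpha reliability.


alpha = (k/(k-1)) * (1 - sum(si^2)/s_total^2)
= (8/7) * (1 - 15.12/48.1)
alpha = 0.7836

0.7836


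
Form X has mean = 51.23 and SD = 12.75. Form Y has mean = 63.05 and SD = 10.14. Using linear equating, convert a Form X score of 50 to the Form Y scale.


slope = SD_Y / SD_X = 10.14 / 12.75 ~ 0.7953
intercept = mean_Y - slope * mean_X = 63.05 - (10.14 / 12.75) * 51.23 ~ 22.3071
Y = slope * X + intercept. To avoid rounding drift from the rounded slope/intercept, evaluate the equivalent form Y = mean_Y + SD_Y * (X - mean_X) / SD_X at full precision:
Y = 63.05 + 10.14 * (50 - 51.23) / 12.75
Y = 63.05 - 10.14 * 1.23 / 12.75
Y = 63.05 - 12.4722 / 12.75
Y = 63.05 - 0.9782
Y = 62.0718

62.0718


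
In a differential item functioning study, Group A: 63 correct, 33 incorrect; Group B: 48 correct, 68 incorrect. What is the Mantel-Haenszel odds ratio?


Odds_A = 63/33 = 1.9091
Odds_B = 48/68 = 0.7059
OR = Odds_A / Odds_B = 1.9091 / 0.7059
Exactly, OR = (63 * 68) / (33 * 48) = 4284 / 1584
OR = 2.7045

2.7045


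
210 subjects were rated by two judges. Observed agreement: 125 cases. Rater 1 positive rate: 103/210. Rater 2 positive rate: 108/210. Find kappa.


P_o = 125/210 = 0.595238
P_e = (103*108 + 107*102) / 44100 = 0.499728
kappa = (P_o - P_e) / (1 - P_e)
kappa = (0.595238 - 0.499728) / (1 - 0.499728)
kappa = 0.1909

0.1909


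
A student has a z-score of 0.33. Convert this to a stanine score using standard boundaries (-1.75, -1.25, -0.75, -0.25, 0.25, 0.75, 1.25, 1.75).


Stanine boundaries: [-1.75, -1.25, -0.75, -0.25, 0.25, 0.75, 1.25, 1.75]
z = 0.33
Check each boundary:
  z >= -1.75 -> could be stanine 2
  z >= -1.25 -> could be stanine 3
  z >= -0.75 -> could be stanine 4
  z >= -0.25 -> could be stanine 5
  z >= 0.25 -> could be stanine 6
  z < 0.75
  z < 1.25
  z < 1.75
Highest qualifying boundary gives stanine = 6

6


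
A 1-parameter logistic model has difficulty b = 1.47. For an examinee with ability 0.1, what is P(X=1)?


theta - b = 0.1 - 1.47 = -1.37
exp(-(theta - b)) = exp(1.37) = 3.9354
P = 1 / (1 + 3.9354)
P = 0.2026

0.2026


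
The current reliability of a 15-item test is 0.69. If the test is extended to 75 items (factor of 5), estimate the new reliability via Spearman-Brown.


r_new = (n * rxx) / (1 + (n-1) * rxx)
r_new = (5 * 0.69) / (1 + 4 * 0.69)
r_new = 3.45 / 3.76
r_new = 0.9176

0.9176


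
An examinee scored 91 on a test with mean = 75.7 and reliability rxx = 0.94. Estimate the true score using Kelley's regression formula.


T_est = rxx * X + (1 - rxx) * mean
T_est = 0.94 * 91 + 0.06 * 75.7
T_est = 85.54 + 4.542
T_est = 90.082

90.082


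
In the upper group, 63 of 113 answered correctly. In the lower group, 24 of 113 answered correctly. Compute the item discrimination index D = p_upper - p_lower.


p_upper = 63/113 = 0.5575
p_lower = 24/113 = 0.2124
D = 0.5575 - 0.2124 = 0.3451

0.3451


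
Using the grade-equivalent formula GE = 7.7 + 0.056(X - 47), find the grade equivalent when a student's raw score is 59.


raw - median = 59 - 47 = 12
slope * diff = 0.056 * 12 = 0.672
GE = 7.7 + 0.672
GE = 8.372

8.372


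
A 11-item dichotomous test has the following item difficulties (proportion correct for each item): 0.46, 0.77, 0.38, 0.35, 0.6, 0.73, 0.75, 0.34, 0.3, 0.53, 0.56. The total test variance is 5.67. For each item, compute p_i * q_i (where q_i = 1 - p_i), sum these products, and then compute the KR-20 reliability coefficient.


For each item, compute p_i * q_i:
  Item 1: 0.46 * 0.54 = 0.2484
  Item 2: 0.77 * 0.23 = 0.1771
  Item 3: 0.38 * 0.62 = 0.2356
  Item 4: 0.35 * 0.65 = 0.2275
  Item 5: 0.6 * 0.4 = 0.24
  Item 6: 0.73 * 0.27 = 0.1971
  Item 7: 0.75 * 0.25 = 0.1875
  Item 8: 0.34 * 0.66 = 0.2244
  Item 9: 0.3 * 0.7 = 0.21
  Item 10: 0.53 * 0.47 = 0.2491
  Item 11: 0.56 * 0.44 = 0.2464
Sum(p_i * q_i) = 0.2484 + 0.1771 + 0.2356 + 0.2275 + 0.24 + 0.1971 + 0.1875 + 0.2244 + 0.21 + 0.2491 + 0.2464 = 2.4431
KR-20 = (k/(k-1)) * (1 - Sum(p_i*q_i) / Var_total)
= (11/10) * (1 - 2.4431/5.67)
= 1.1 * 0.5691
KR-20 = 0.626

0.626


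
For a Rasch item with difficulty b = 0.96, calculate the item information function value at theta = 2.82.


P = 1/(1+exp(-(2.82-0.96))) = 0.8653
I = P*(1-P) = 0.8653 * 0.1347
I = 0.1166

0.1166


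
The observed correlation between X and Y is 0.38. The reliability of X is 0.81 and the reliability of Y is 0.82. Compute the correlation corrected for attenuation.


r_corrected = rxy / sqrt(rxx * ryy)
= 0.38 / sqrt(0.81 * 0.82)
= 0.38 / sqrt(0.6642)
= 0.38 / 0.814985
r_corrected = 0.4663

0.4663


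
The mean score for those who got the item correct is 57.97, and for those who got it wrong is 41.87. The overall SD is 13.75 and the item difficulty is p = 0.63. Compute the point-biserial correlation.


q = 1 - p = 0.37
rpb = ((M1 - M0) / SD) * sqrt(p * q)
rpb = ((57.97 - 41.87) / 13.75) * sqrt(0.63 * 0.37)
rpb = 0.5653

0.5653


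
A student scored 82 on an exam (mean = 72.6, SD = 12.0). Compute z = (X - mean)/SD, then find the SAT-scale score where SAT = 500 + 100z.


z = (X - mean) / SD = (82 - 72.6) / 12.0
z = 9.4 / 12.0
z = 0.7833
SAT-scale = SAT = 500 + 100z
Carry z at full precision (z = 9.4 / 12.0) into the conversion:
SAT-scale = 500 + 100 * (9.4 / 12.0) = 500 + 940 / 12.0
SAT-scale = 500 + 78.3333
SAT-scale = 578.3333

578.3333


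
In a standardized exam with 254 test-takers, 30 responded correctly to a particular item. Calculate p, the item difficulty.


Item difficulty p = number correct / total examinees
p = 30 / 254
p = 0.1181

0.1181


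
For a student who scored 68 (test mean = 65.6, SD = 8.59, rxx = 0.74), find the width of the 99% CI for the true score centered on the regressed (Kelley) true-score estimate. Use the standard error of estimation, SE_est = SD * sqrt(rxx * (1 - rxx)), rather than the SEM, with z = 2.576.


True score estimate = 0.74*68 + 0.26*65.6 = 67.376
SE_est = SD * sqrt(rxx * (1 - rxx)) = 8.59 * sqrt(0.74 * 0.26) = 8.59 * sqrt(0.1924) = 3.767868
CI = T_est +/- z * SE_est, so width = 2 * z * SE_est = 2 * 2.576 * 3.767868
Width = 19.4121

19.4121


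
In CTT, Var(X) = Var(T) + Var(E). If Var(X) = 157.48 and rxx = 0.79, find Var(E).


var_true = rxx * var_obs = 0.79 * 157.48 = 124.4092
var_error = var_obs - var_true
var_error = 157.48 - 124.4092
var_error = 33.0708

33.0708


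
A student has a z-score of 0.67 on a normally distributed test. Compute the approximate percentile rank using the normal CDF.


CDF(z) = 0.5 * (1 + erf(z/sqrt(2)))
erf(0.4738) = 0.4971
CDF = 0.7486
Percentile rank = 0.7486 * 100 = 74.86

74.86


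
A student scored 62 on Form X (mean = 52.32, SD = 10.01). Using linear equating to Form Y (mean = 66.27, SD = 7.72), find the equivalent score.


slope = SD_Y / SD_X = 7.72 / 10.01 ~ 0.7712
intercept = mean_Y - slope * mean_X = 66.27 - (7.72 / 10.01) * 52.32 ~ 25.9193
Y = slope * X + intercept. To avoid rounding drift from the rounded slope/intercept, evaluate the equivalent form Y = mean_Y + SD_Y * (X - mean_X) / SD_X at full precision:
Y = 66.27 + 7.72 * (62 - 52.32) / 10.01
Y = 66.27 + 7.72 * 9.68 / 10.01
Y = 66.27 + 74.7296 / 10.01
Y = 66.27 + 7.4655
Y = 73.7355

73.7355


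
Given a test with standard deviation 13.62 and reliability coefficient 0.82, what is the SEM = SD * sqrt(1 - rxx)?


SEM = SD * sqrt(1 - rxx)
SEM = 13.62 * sqrt(1 - 0.82)
SEM = 13.62 * sqrt(0.18) = 13.62 * 0.424264
SEM = 5.7785

5.7785


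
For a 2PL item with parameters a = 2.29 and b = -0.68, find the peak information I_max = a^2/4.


For 2PL, max info at theta = b = -0.68
I_max = a^2 / 4 = 2.29^2 / 4
= 5.2441 / 4
I_max = 1.311

1.311


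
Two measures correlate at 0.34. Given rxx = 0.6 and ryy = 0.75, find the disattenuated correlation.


r_corrected = rxy / sqrt(rxx * ryy)
= 0.34 / sqrt(0.6 * 0.75)
= 0.34 / sqrt(0.45)
= 0.34 / 0.67082
r_corrected = 0.5068

0.5068


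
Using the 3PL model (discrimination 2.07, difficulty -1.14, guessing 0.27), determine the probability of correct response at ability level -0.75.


logit = 2.07*(-0.75 - -1.14) = 0.8073
P* = 1/(1 + exp(-0.8073)) = 0.6915
P = 0.27 + (1 - 0.27) * 0.6915
P = 0.7748

0.7748


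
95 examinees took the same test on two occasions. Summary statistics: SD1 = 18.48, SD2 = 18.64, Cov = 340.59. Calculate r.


r = cov(X,Y) / (SD_X * SD_Y)
r = 340.59 / (18.48 * 18.64)
r = 340.59 / 344.4672
r = 0.9887

0.9887


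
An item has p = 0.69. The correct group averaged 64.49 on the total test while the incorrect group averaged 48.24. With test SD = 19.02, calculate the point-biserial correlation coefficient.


q = 1 - p = 0.31
rpb = ((M1 - M0) / SD) * sqrt(p * q)
rpb = ((64.49 - 48.24) / 19.02) * sqrt(0.69 * 0.31)
rpb = 0.3951

0.3951


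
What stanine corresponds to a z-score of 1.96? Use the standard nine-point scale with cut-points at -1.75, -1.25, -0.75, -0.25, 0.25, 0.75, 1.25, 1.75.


Stanine boundaries: [-1.75, -1.25, -0.75, -0.25, 0.25, 0.75, 1.25, 1.75]
z = 1.96
Check each boundary:
  z >= -1.75 -> could be stanine 2
  z >= -1.25 -> could be stanine 3
  z >= -0.75 -> could be stanine 4
  z >= -0.25 -> could be stanine 5
  z >= 0.25 -> could be stanine 6
  z >= 0.75 -> could be stanine 7
  z >= 1.25 -> could be stanine 8
  z >= 1.75 -> could be stanine 9
Highest qualifying boundary gives stanine = 9

9


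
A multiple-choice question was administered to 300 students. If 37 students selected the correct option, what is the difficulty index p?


Item difficulty p = number correct / total examinees
p = 37 / 300
p = 0.1233

0.1233


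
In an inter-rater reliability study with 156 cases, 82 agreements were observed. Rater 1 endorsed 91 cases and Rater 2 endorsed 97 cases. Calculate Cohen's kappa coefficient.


P_o = 82/156 = 0.525641
P_e = (91*97 + 65*59) / 24336 = 0.520299
kappa = (P_o - P_e) / (1 - P_e)
kappa = (0.525641 - 0.520299) / (1 - 0.520299)
kappa = 0.0111

0.0111


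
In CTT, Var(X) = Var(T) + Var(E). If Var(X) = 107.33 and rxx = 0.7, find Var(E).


var_true = rxx * var_obs = 0.7 * 107.33 = 75.131
var_error = var_obs - var_true
var_error = 107.33 - 75.131
var_error = 32.199

32.199


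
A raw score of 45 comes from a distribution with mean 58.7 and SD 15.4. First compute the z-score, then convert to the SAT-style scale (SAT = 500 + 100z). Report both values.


z = (X - mean) / SD = (45 - 58.7) / 15.4
z = -13.7 / 15.4
z = -0.8896
SAT-scale = SAT = 500 + 100z
Carry z at full precision (z = -13.7 / 15.4) into the conversion:
SAT-scale = 500 + 100 * (-13.7 / 15.4) = 500 + -1370 / 15.4
SAT-scale = 500 + -88.961
SAT-scale = 411.039

411.039


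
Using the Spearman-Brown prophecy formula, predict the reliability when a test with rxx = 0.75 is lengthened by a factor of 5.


r_new = (n * rxx) / (1 + (n-1) * rxx)
r_new = (5 * 0.75) / (1 + 4 * 0.75)
r_new = 3.75 / 4.0
r_new = 0.9375

0.9375


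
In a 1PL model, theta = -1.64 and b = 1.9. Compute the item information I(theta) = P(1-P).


P = 1/(1+exp(-(-1.64-1.9))) = 0.0282
I = P*(1-P) = 0.0282 * 0.9718
I = 0.0274

0.0274


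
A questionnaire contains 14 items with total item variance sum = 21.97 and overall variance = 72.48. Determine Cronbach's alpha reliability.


alpha = (k/(k-1)) * (1 - sum(si^2)/s_total^2)
= (14/13) * (1 - 21.97/72.48)
alpha = 0.7505

0.7505


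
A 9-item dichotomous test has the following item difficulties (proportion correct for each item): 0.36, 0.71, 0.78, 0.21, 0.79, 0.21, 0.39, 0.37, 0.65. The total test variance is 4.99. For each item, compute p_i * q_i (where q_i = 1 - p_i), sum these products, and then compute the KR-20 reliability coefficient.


For each item, compute p_i * q_i:
  Item 1: 0.36 * 0.64 = 0.2304
  Item 2: 0.71 * 0.29 = 0.2059
  Item 3: 0.78 * 0.22 = 0.1716
  Item 4: 0.21 * 0.79 = 0.1659
  Item 5: 0.79 * 0.21 = 0.1659
  Item 6: 0.21 * 0.79 = 0.1659
  Item 7: 0.39 * 0.61 = 0.2379
  Item 8: 0.37 * 0.63 = 0.2331
  Item 9: 0.65 * 0.35 = 0.2275
Sum(p_i * q_i) = 0.2304 + 0.2059 + 0.1716 + 0.1659 + 0.1659 + 0.1659 + 0.2379 + 0.2331 + 0.2275 = 1.8041
KR-20 = (k/(k-1)) * (1 - Sum(p_i*q_i) / Var_total)
= (9/8) * (1 - 1.8041/4.99)
= 1.125 * 0.6385
KR-20 = 0.7183

0.7183


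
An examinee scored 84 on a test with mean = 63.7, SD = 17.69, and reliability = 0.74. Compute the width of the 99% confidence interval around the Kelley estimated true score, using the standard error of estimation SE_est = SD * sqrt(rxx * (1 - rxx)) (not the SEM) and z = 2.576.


True score estimate = 0.74*84 + 0.26*63.7 = 78.722
SE_est = SD * sqrt(rxx * (1 - rxx)) = 17.69 * sqrt(0.74 * 0.26) = 17.69 * sqrt(0.1924) = 7.75944
CI = T_est +/- z * SE_est, so width = 2 * z * SE_est = 2 * 2.576 * 7.75944
Width = 39.9766

39.9766


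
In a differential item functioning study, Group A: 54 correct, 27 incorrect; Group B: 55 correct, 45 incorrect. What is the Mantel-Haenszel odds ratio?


Odds_A = 54/27 = 2.0
Odds_B = 55/45 = 1.2222
OR = Odds_A / Odds_B = 2.0 / 1.2222
Exactly, OR = (54 * 45) / (27 * 55) = 2430 / 1485
OR = 1.6364

1.6364


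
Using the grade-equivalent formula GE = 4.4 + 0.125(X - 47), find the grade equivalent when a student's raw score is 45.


raw - median = 45 - 47 = -2
slope * diff = 0.125 * -2 = -0.25
GE = 4.4 + -0.25
GE = 4.15

4.15


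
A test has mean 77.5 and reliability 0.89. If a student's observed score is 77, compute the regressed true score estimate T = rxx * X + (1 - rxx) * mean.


T_est = rxx * X + (1 - rxx) * mean
T_est = 0.89 * 77 + 0.11 * 77.5
T_est = 68.53 + 8.525
T_est = 77.055

77.055


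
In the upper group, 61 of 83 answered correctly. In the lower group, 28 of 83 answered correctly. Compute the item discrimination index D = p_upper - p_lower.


p_upper = 61/83 = 0.7349
p_lower = 28/83 = 0.3373
D = 0.7349 - 0.3373 = 0.3976

0.3976


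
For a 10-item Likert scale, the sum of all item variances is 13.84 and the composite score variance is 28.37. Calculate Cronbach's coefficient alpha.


alpha = (k/(k-1)) * (1 - sum(si^2)/s_total^2)
= (10/9) * (1 - 13.84/28.37)
alpha = 0.5691

0.5691


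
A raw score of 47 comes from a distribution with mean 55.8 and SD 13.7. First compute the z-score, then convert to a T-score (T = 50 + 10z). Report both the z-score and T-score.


z = (X - mean) / SD = (47 - 55.8) / 13.7
z = -8.8 / 13.7
z = -0.6423
T-score = T = 50 + 10z
Carry z at full precision (z = -8.8 / 13.7) into the conversion:
T-score = 50 + 10 * (-8.8 / 13.7) = 50 + -88 / 13.7
T-score = 50 + -6.4234
T-score = 43.5766

43.5766


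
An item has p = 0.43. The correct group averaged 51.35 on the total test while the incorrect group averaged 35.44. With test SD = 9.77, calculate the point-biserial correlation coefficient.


q = 1 - p = 0.57
rpb = ((M1 - M0) / SD) * sqrt(p * q)
rpb = ((51.35 - 35.44) / 9.77) * sqrt(0.43 * 0.57)
rpb = 0.8062

0.8062


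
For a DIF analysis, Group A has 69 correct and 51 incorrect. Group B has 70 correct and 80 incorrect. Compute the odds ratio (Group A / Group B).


Odds_A = 69/51 = 1.3529
Odds_B = 70/80 = 0.875
OR = Odds_A / Odds_B = 1.3529 / 0.875
Exactly, OR = (69 * 80) / (51 * 70) = 5520 / 3570
OR = 1.5462

1.5462


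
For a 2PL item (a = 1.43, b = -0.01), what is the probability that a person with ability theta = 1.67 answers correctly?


a*(theta - b) = 1.43 * (1.67 - -0.01) = 2.4024
exp(-2.4024) = 0.0905
P = 1 / (1 + 0.0905)
P = 0.917

0.917


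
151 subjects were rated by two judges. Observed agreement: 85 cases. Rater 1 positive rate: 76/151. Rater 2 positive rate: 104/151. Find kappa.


P_o = 85/151 = 0.562914
P_e = (76*104 + 75*47) / 22801 = 0.50125
kappa = (P_o - P_e) / (1 - P_e)
kappa = (0.562914 - 0.50125) / (1 - 0.50125)
kappa = 0.1236

0.1236


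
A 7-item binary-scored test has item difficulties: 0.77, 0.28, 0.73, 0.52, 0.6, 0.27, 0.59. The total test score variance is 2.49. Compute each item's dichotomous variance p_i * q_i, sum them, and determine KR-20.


For each item, compute p_i * q_i:
  Item 1: 0.77 * 0.23 = 0.1771
  Item 2: 0.28 * 0.72 = 0.2016
  Item 3: 0.73 * 0.27 = 0.1971
  Item 4: 0.52 * 0.48 = 0.2496
  Item 5: 0.6 * 0.4 = 0.24
  Item 6: 0.27 * 0.73 = 0.1971
  Item 7: 0.59 * 0.41 = 0.2419
Sum(p_i * q_i) = 0.1771 + 0.2016 + 0.1971 + 0.2496 + 0.24 + 0.1971 + 0.2419 = 1.5044
KR-20 = (k/(k-1)) * (1 - Sum(p_i*q_i) / Var_total)
= (7/6) * (1 - 1.5044/2.49)
= 1.1667 * 0.3958
KR-20 = 0.4618

0.4618


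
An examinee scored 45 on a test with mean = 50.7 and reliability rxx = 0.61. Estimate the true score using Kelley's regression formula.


T_est = rxx * X + (1 - rxx) * mean
T_est = 0.61 * 45 + 0.39 * 50.7
T_est = 27.45 + 19.773
T_est = 47.223

47.223


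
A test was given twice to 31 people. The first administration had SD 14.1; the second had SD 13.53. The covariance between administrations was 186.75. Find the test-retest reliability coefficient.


r = cov(X,Y) / (SD_X * SD_Y)
r = 186.75 / (14.1 * 13.53)
r = 186.75 / 190.773
r = 0.9789

0.9789


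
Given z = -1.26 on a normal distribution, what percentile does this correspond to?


CDF(z) = 0.5 * (1 + erf(z/sqrt(2)))
erf(-0.891) = -0.7923
CDF = 0.1038
Percentile rank = 0.1038 * 100 = 10.38

10.38


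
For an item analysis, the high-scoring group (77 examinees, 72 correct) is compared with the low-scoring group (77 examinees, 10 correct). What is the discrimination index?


p_upper = 72/77 = 0.9351
p_lower = 10/77 = 0.1299
D = 0.9351 - 0.1299 = 0.8052

0.8052


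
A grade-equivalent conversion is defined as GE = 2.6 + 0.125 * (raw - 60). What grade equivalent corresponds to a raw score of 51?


raw - median = 51 - 60 = -9
slope * diff = 0.125 * -9 = -1.125
GE = 2.6 + -1.125
GE = 1.475

1.475


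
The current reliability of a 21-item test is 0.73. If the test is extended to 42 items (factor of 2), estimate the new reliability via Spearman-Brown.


r_new = (n * rxx) / (1 + (n-1) * rxx)
r_new = (2 * 0.73) / (1 + 1 * 0.73)
r_new = 1.46 / 1.73
r_new = 0.8439

0.8439


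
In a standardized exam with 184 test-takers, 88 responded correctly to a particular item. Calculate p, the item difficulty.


Item difficulty p = number correct / total examinees
p = 88 / 184
p = 0.4783

0.4783


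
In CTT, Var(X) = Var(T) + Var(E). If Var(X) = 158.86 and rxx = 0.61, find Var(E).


var_true = rxx * var_obs = 0.61 * 158.86 = 96.9046
var_error = var_obs - var_true
var_error = 158.86 - 96.9046
var_error = 61.9554

61.9554


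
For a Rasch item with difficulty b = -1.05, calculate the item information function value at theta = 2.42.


P = 1/(1+exp(-(2.42--1.05))) = 0.9698
I = P*(1-P) = 0.9698 * 0.0302
I = 0.0293

0.0293


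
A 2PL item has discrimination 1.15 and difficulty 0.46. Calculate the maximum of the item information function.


For 2PL, max info at theta = b = 0.46
I_max = a^2 / 4 = 1.15^2 / 4
= 1.3225 / 4
I_max = 0.3306

0.3306


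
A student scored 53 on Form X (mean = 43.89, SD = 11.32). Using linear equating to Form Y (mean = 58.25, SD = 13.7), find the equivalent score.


slope = SD_Y / SD_X = 13.7 / 11.32 ~ 1.2102
intercept = mean_Y - slope * mean_X = 58.25 - (13.7 / 11.32) * 43.89 ~ 5.1322
Y = slope * X + intercept. To avoid rounding drift from the rounded slope/intercept, evaluate the equivalent form Y = mean_Y + SD_Y * (X - mean_X) / SD_X at full precision:
Y = 58.25 + 13.7 * (53 - 43.89) / 11.32
Y = 58.25 + 13.7 * 9.11 / 11.32
Y = 58.25 + 124.807 / 11.32
Y = 58.25 + 11.0254
Y = 69.2754

69.2754


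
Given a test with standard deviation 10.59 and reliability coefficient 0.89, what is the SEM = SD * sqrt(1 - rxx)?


SEM = SD * sqrt(1 - rxx)
SEM = 10.59 * sqrt(1 - 0.89)
SEM = 10.59 * sqrt(0.11) = 10.59 * 0.331662
SEM = 3.5123

3.5123


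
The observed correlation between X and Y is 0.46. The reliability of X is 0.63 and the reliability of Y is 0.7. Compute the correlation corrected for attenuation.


r_corrected = rxy / sqrt(rxx * ryy)
= 0.46 / sqrt(0.63 * 0.7)
= 0.46 / sqrt(0.441)
= 0.46 / 0.664078
r_corrected = 0.6927

0.6927


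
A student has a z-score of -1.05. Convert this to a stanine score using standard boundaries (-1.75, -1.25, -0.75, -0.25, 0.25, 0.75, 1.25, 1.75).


Stanine boundaries: [-1.75, -1.25, -0.75, -0.25, 0.25, 0.75, 1.25, 1.75]
z = -1.05
Check each boundary:
  z >= -1.75 -> could be stanine 2
  z >= -1.25 -> could be stanine 3
  z < -0.75
  z < -0.25
  z < 0.25
  z < 0.75
  z < 1.25
  z < 1.75
Highest qualifying boundary gives stanine = 3

3


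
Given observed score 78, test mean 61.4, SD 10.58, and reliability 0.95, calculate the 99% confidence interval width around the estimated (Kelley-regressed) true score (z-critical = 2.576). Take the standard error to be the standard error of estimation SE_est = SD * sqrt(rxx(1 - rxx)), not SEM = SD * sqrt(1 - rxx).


True score estimate = 0.95*78 + 0.05*61.4 = 77.17
SE_est = SD * sqrt(rxx * (1 - rxx)) = 10.58 * sqrt(0.95 * 0.05) = 10.58 * sqrt(0.0475) = 2.305858
CI = T_est +/- z * SE_est, so width = 2 * z * SE_est = 2 * 2.576 * 2.305858
Width = 11.8798

11.8798


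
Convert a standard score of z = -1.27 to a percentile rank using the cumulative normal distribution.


CDF(z) = 0.5 * (1 + erf(z/sqrt(2)))
erf(-0.898) = -0.7959
CDF = 0.102
Percentile rank = 0.102 * 100 = 10.2

10.2


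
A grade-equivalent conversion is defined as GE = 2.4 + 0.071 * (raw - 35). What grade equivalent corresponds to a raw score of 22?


raw - median = 22 - 35 = -13
slope * diff = 0.071 * -13 = -0.923
GE = 2.4 + -0.923
GE = 1.477

1.477


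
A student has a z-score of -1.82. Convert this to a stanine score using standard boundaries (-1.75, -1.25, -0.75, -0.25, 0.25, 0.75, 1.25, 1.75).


Stanine boundaries: [-1.75, -1.25, -0.75, -0.25, 0.25, 0.75, 1.25, 1.75]
z = -1.82
Check each boundary:
  z < -1.75
  z < -1.25
  z < -0.75
  z < -0.25
  z < 0.25
  z < 0.75
  z < 1.25
  z < 1.75
Highest qualifying boundary gives stanine = 1

1


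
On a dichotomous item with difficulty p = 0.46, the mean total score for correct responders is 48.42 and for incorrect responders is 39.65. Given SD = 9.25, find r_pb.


q = 1 - p = 0.54
rpb = ((M1 - M0) / SD) * sqrt(p * q)
rpb = ((48.42 - 39.65) / 9.25) * sqrt(0.46 * 0.54)
rpb = 0.4725

0.4725


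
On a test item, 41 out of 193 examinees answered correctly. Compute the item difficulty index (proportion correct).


Item difficulty p = number correct / total examinees
p = 41 / 193
p = 0.2124

0.2124


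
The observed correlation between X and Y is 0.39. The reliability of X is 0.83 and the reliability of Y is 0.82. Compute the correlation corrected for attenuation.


r_corrected = rxy / sqrt(rxx * ryy)
= 0.39 / sqrt(0.83 * 0.82)
= 0.39 / sqrt(0.6806)
= 0.39 / 0.824985
r_corrected = 0.4727

0.4727


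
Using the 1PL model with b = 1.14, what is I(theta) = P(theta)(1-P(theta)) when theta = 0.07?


P = 1/(1+exp(-(0.07-1.14))) = 0.2554
I = P*(1-P) = 0.2554 * 0.7446
I = 0.1902

0.1902


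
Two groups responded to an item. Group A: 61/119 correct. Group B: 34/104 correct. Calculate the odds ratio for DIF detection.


Odds_A = 61/58 = 1.0517
Odds_B = 34/70 = 0.4857
OR = Odds_A / Odds_B = 1.0517 / 0.4857
Exactly, OR = (61 * 70) / (58 * 34) = 4270 / 1972
OR = 2.1653

2.1653


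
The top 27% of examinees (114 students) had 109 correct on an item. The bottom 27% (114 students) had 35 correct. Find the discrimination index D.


p_upper = 109/114 = 0.9561
p_lower = 35/114 = 0.307
D = 0.9561 - 0.307 = 0.6491

0.6491


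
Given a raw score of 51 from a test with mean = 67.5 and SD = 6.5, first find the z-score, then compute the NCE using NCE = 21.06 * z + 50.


z = (X - mean) / SD = (51 - 67.5) / 6.5
z = -16.5 / 6.5
z = -2.5385
NCE = NCE = 21.06z + 50
Carry z at full precision (z = -16.5 / 6.5) into the conversion:
NCE = 21.06 * (-16.5 / 6.5) + 50 = -347.49 / 6.5 + 50
NCE = -53.46 + 50
NCE = -3.46

-3.46


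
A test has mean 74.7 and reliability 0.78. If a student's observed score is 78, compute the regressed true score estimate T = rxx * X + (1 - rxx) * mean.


T_est = rxx * X + (1 - rxx) * mean
T_est = 0.78 * 78 + 0.22 * 74.7
T_est = 60.84 + 16.434
T_est = 77.274

77.274


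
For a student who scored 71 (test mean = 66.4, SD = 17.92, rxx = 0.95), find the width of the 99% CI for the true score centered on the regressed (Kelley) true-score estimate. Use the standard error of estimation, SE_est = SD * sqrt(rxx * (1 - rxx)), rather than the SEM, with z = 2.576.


True score estimate = 0.95*71 + 0.05*66.4 = 70.77
SE_est = SD * sqrt(rxx * (1 - rxx)) = 17.92 * sqrt(0.95 * 0.05) = 17.92 * sqrt(0.0475) = 3.905573
CI = T_est +/- z * SE_est, so width = 2 * z * SE_est = 2 * 2.576 * 3.905573
Width = 20.1215

20.1215


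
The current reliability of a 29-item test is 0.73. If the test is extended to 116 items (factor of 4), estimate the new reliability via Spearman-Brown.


r_new = (n * rxx) / (1 + (n-1) * rxx)
r_new = (4 * 0.73) / (1 + 3 * 0.73)
r_new = 2.92 / 3.19
r_new = 0.9154

0.9154


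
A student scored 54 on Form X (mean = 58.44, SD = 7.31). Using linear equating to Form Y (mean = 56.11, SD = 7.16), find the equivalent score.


slope = SD_Y / SD_X = 7.16 / 7.31 ~ 0.9795
intercept = mean_Y - slope * mean_X = 56.11 - (7.16 / 7.31) * 58.44 ~ -1.1308
Y = slope * X + intercept. To avoid rounding drift from the rounded slope/intercept, evaluate the equivalent form Y = mean_Y + SD_Y * (X - mean_X) / SD_X at full precision:
Y = 56.11 + 7.16 * (54 - 58.44) / 7.31
Y = 56.11 - 7.16 * 4.44 / 7.31
Y = 56.11 - 31.7904 / 7.31
Y = 56.11 - 4.3489
Y = 51.7611

51.7611


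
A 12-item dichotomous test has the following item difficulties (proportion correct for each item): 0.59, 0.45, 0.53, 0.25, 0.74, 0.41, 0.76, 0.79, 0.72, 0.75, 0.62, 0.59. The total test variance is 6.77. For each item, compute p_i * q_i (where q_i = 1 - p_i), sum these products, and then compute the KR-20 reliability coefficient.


For each item, compute p_i * q_i:
  Item 1: 0.59 * 0.41 = 0.2419
  Item 2: 0.45 * 0.55 = 0.2475
  Item 3: 0.53 * 0.47 = 0.2491
  Item 4: 0.25 * 0.75 = 0.1875
  Item 5: 0.74 * 0.26 = 0.1924
  Item 6: 0.41 * 0.59 = 0.2419
  Item 7: 0.76 * 0.24 = 0.1824
  Item 8: 0.79 * 0.21 = 0.1659
  Item 9: 0.72 * 0.28 = 0.2016
  Item 10: 0.75 * 0.25 = 0.1875
  Item 11: 0.62 * 0.38 = 0.2356
  Item 12: 0.59 * 0.41 = 0.2419
Sum(p_i * q_i) = 0.2419 + 0.2475 + 0.2491 + 0.1875 + 0.1924 + 0.2419 + 0.1824 + 0.1659 + 0.2016 + 0.1875 + 0.2356 + 0.2419 = 2.5752
KR-20 = (k/(k-1)) * (1 - Sum(p_i*q_i) / Var_total)
= (12/11) * (1 - 2.5752/6.77)
= 1.0909 * 0.6196
KR-20 = 0.6759

0.6759


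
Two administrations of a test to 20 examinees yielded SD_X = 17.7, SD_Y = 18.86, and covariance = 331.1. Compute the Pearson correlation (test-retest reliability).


r = cov(X,Y) / (SD_X * SD_Y)
r = 331.1 / (17.7 * 18.86)
r = 331.1 / 333.822
r = 0.9918

0.9918


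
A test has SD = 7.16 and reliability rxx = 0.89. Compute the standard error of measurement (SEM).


SEM = SD * sqrt(1 - rxx)
SEM = 7.16 * sqrt(1 - 0.89)
SEM = 7.16 * sqrt(0.11) = 7.16 * 0.331662
SEM = 2.3747

2.3747


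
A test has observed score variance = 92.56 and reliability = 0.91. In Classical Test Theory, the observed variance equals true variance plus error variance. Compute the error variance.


var_true = rxx * var_obs = 0.91 * 92.56 = 84.2296
var_error = var_obs - var_true
var_error = 92.56 - 84.2296
var_error = 8.3304

8.3304


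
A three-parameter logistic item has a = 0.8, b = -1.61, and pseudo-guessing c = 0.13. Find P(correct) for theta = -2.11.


logit = 0.8*(-2.11 - -1.61) = -0.4
P* = 1/(1 + exp(--0.4)) = 0.4013
P = 0.13 + (1 - 0.13) * 0.4013
P = 0.4791

0.4791


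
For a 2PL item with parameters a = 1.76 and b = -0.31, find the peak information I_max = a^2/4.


For 2PL, max info at theta = b = -0.31
I_max = a^2 / 4 = 1.76^2 / 4
= 3.0976 / 4
I_max = 0.7744

0.7744


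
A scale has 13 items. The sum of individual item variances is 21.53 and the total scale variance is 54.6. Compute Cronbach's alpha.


alpha = (k/(k-1)) * (1 - sum(si^2)/s_total^2)
= (13/12) * (1 - 21.53/54.6)
alpha = 0.6562

0.6562


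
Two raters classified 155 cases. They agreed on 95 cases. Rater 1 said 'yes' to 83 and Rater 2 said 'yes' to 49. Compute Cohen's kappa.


P_o = 95/155 = 0.612903
P_e = (83*49 + 72*106) / 24025 = 0.486951
kappa = (P_o - P_e) / (1 - P_e)
kappa = (0.612903 - 0.486951) / (1 - 0.486951)
kappa = 0.2455

0.2455


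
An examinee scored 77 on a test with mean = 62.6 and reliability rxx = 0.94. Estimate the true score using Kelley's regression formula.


T_est = rxx * X + (1 - rxx) * mean
T_est = 0.94 * 77 + 0.06 * 62.6
T_est = 72.38 + 3.756
T_est = 76.136

76.136


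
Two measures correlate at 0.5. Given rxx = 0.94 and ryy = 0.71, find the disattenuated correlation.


r_corrected = rxy / sqrt(rxx * ryy)
= 0.5 / sqrt(0.94 * 0.71)
= 0.5 / sqrt(0.6674)
= 0.5 / 0.816946
r_corrected = 0.612

0.612


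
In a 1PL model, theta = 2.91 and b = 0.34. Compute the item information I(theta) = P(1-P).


P = 1/(1+exp(-(2.91-0.34))) = 0.9289
I = P*(1-P) = 0.9289 * 0.0711
I = 0.066

0.066


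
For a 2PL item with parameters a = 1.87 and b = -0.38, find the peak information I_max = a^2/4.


For 2PL, max info at theta = b = -0.38
I_max = a^2 / 4 = 1.87^2 / 4
= 3.4969 / 4
I_max = 0.8742

0.8742


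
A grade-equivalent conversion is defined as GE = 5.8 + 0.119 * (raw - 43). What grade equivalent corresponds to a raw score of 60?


raw - median = 60 - 43 = 17
slope * diff = 0.119 * 17 = 2.023
GE = 5.8 + 2.023
GE = 7.823

7.823


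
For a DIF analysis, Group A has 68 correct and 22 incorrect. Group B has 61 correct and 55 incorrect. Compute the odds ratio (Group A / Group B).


Odds_A = 68/22 = 3.0909
Odds_B = 61/55 = 1.1091
OR = Odds_A / Odds_B = 3.0909 / 1.1091
Exactly, OR = (68 * 55) / (22 * 61) = 3740 / 1342
OR = 2.7869

2.7869


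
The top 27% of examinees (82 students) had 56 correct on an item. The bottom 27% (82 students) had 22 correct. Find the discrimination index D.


p_upper = 56/82 = 0.6829
p_lower = 22/82 = 0.2683
D = 0.6829 - 0.2683 = 0.4146

0.4146


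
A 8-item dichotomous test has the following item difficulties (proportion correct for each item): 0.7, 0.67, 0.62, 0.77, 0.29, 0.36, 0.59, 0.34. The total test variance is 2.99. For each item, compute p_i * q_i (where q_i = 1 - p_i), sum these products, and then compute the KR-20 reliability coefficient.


For each item, compute p_i * q_i:
  Item 1: 0.7 * 0.3 = 0.21
  Item 2: 0.67 * 0.33 = 0.2211
  Item 3: 0.62 * 0.38 = 0.2356
  Item 4: 0.77 * 0.23 = 0.1771
  Item 5: 0.29 * 0.71 = 0.2059
  Item 6: 0.36 * 0.64 = 0.2304
  Item 7: 0.59 * 0.41 = 0.2419
  Item 8: 0.34 * 0.66 = 0.2244
Sum(p_i * q_i) = 0.21 + 0.2211 + 0.2356 + 0.1771 + 0.2059 + 0.2304 + 0.2419 + 0.2244 = 1.7464
KR-20 = (k/(k-1)) * (1 - Sum(p_i*q_i) / Var_total)
= (8/7) * (1 - 1.7464/2.99)
= 1.1429 * 0.4159
KR-20 = 0.4753

0.4753


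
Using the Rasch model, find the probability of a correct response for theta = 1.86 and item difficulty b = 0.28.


theta - b = 1.86 - 0.28 = 1.58
exp(-(theta - b)) = exp(-1.58) = 0.206
P = 1 / (1 + 0.206)
P = 0.8292

0.8292


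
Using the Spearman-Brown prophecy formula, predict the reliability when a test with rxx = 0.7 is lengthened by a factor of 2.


r_new = (n * rxx) / (1 + (n-1) * rxx)
r_new = (2 * 0.7) / (1 + 1 * 0.7)
r_new = 1.4 / 1.7
r_new = 0.8235

0.8235


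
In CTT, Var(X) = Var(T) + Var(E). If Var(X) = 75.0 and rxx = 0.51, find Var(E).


var_true = rxx * var_obs = 0.51 * 75.0 = 38.25
var_error = var_obs - var_true
var_error = 75.0 - 38.25
var_error = 36.75

36.75


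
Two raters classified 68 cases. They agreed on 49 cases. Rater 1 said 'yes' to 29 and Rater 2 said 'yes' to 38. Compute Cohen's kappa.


P_o = 49/68 = 0.720588
P_e = (29*38 + 39*30) / 4624 = 0.491349
kappa = (P_o - P_e) / (1 - P_e)
kappa = (0.720588 - 0.491349) / (1 - 0.491349)
kappa = 0.4507

0.4507


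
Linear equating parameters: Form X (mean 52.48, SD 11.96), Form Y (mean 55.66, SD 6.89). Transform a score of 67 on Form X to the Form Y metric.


slope = SD_Y / SD_X = 6.89 / 11.96 ~ 0.5761
intercept = mean_Y - slope * mean_X = 55.66 - (6.89 / 11.96) * 52.48 ~ 25.427
Y = slope * X + intercept. To avoid rounding drift from the rounded slope/intercept, evaluate the equivalent form Y = mean_Y + SD_Y * (X - mean_X) / SD_X at full precision:
Y = 55.66 + 6.89 * (67 - 52.48) / 11.96
Y = 55.66 + 6.89 * 14.52 / 11.96
Y = 55.66 + 100.0428 / 11.96
Y = 55.66 + 8.3648
Y = 64.0248

64.0248


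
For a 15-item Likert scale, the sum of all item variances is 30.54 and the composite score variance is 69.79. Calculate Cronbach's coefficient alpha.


alpha = (k/(k-1)) * (1 - sum(si^2)/s_total^2)
= (15/14) * (1 - 30.54/69.79)
alpha = 0.6026

0.6026


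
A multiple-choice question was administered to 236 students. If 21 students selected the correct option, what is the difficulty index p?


Item difficulty p = number correct / total examinees
p = 21 / 236
p = 0.089

0.089


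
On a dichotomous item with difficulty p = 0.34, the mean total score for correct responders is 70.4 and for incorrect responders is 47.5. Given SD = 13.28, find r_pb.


q = 1 - p = 0.66
rpb = ((M1 - M0) / SD) * sqrt(p * q)
rpb = ((70.4 - 47.5) / 13.28) * sqrt(0.34 * 0.66)
rpb = 0.8169

0.8169


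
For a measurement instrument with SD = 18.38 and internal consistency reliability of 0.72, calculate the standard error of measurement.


SEM = SD * sqrt(1 - rxx)
SEM = 18.38 * sqrt(1 - 0.72)
SEM = 18.38 * sqrt(0.28) = 18.38 * 0.52915
SEM = 9.7258

9.7258


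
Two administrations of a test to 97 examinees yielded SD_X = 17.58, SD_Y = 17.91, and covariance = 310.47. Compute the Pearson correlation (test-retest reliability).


r = cov(X,Y) / (SD_X * SD_Y)
r = 310.47 / (17.58 * 17.91)
r = 310.47 / 314.8578
r = 0.9861

0.9861


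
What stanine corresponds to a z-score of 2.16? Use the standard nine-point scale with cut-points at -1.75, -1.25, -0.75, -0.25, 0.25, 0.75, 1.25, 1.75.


Stanine boundaries: [-1.75, -1.25, -0.75, -0.25, 0.25, 0.75, 1.25, 1.75]
z = 2.16
Check each boundary:
  z >= -1.75 -> could be stanine 2
  z >= -1.25 -> could be stanine 3
  z >= -0.75 -> could be stanine 4
  z >= -0.25 -> could be stanine 5
  z >= 0.25 -> could be stanine 6
  z >= 0.75 -> could be stanine 7
  z >= 1.25 -> could be stanine 8
  z >= 1.75 -> could be stanine 9
Highest qualifying boundary gives stanine = 9

9


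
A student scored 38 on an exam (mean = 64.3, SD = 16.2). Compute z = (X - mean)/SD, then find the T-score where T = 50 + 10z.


z = (X - mean) / SD = (38 - 64.3) / 16.2
z = -26.3 / 16.2
z = -1.6235
T-score = T = 50 + 10z
Carry z at full precision (z = -26.3 / 16.2) into the conversion:
T-score = 50 + 10 * (-26.3 / 16.2) = 50 + -263 / 16.2
T-score = 50 + -16.2346
T-score = 33.7654

33.7654


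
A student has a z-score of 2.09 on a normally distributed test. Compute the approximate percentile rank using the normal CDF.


CDF(z) = 0.5 * (1 + erf(z/sqrt(2)))
erf(1.4779) = 0.9634
CDF = 0.9817
Percentile rank = 0.9817 * 100 = 98.17

98.17
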